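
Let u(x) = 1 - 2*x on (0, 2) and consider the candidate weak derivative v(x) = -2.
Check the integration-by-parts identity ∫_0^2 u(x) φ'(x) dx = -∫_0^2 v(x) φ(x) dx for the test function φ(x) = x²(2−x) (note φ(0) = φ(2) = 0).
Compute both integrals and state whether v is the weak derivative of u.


LHS = 8/3, RHS = 8/3. Yes, v = u' weakly.

u(x) = 1 - 2*x, classical derivative u'(x) = -2.
φ(x) = x²(2−x), so φ'(x) = x*(4 - 3*x).
Note φ(0) = φ(2) = 0, so the boundary term u·φ vanishes.
LHS = ∫_0^2 u(x) φ'(x) dx = ∫_0^2 (6*x^3 - 11*x^2 + 4*x) dx. Term by term:
  ∫_0^2 6*x^3 dx = 24;  ∫_0^2 -11*x^2 dx = -88/3;  ∫_0^2 4*x dx = 8.
Sum: 24 − 88/3 + 8 = 8/3.
So LHS = 8/3.
∫_0^2 v(x) φ(x) dx = ∫_0^2 (2*x^3 - 4*x^2) dx. Term by term:
  ∫_0^2 2*x^3 dx = 8;  ∫_0^2 -4*x^2 dx = -32/3.
Sum: 8 − 32/3 = -8/3.
So RHS = -∫_0^2 v(x) φ(x) dx = 8/3.
LHS = RHS, so the identity holds for this test φ.
Moreover u is smooth here and v(x) = u'(x) = -2 pointwise, so the identity holds for every test function. Hence v is the weak derivative of u.


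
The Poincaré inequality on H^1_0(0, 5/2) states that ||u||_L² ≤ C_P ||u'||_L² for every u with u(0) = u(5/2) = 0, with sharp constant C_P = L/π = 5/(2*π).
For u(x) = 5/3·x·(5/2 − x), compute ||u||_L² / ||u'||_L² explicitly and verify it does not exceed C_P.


||u||_L² / ||u'||_L² = sqrt(10)/4 < C_P = 5/(2*π).

u(x) = 5/3·x·(5/2 − x), so u'(x) = 25/6 - 10*x/3.
u(x) = 5/3·x·(5/2 − x) vanishes at x = 0 and x = 5/2, so u ∈ H^1_0(0, 5/2). Differentiate via the product rule and integrate the resulting polynomials term by term.
  ∫_0^5/2 u² dx = ∫_0^5/2 (25*x^4/9 - 125*x^3/9 + 625*x^2/36) dx. Term by term:
    ∫_0^5/2 25*x^4/9 dx = 15625/288;  ∫_0^5/2 -125*x^3/9 dx = -78125/576;  ∫_0^5/2 625*x^2/36 dx = 78125/864.
  Sum: 15625/288 − 78125/576 + 78125/864 = 15625/1728.
  ∫_0^5/2 (u')² dx = ∫_0^5/2 (100*x^2/9 - 250*x/9 + 625/36) dx. Term by term:
    ∫_0^5/2 100*x^2/9 dx = 3125/54;  ∫_0^5/2 -250*x/9 dx = -3125/36;  ∫_0^5/2 625/36 dx = 3125/72.
  Sum: 3125/54 − 3125/36 + 3125/72 = 3125/216.
∫_0^5/2 u² dx = 15625/1728, so ||u||_L² = 125*sqrt(3)/72.
∫_0^5/2 (u')² dx = 3125/216, so ||u'||_L² = 25*sqrt(30)/36.
Ratio ||u||_L² / ||u'||_L² = sqrt(10)/4.
Sharp Poincaré constant on H^1_0(0, 5/2) is C_P = L/π = 5/(2*π), achieved by sin(2*π/5·x).
A polynomial bump cannot attain the sharp Poincaré constant (only the first sine eigenfunction does), so the ratio is strictly less than C_P, consistent with ||u||_L² ≤ C_P ||u'||_L².


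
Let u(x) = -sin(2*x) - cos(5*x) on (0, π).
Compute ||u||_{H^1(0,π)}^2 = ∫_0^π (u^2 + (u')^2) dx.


||u||_{H^1(0,π)}^2 = -208/21 + 31*π/2

u'(x) = 5*sin(5*x) - 2*cos(2*x).
Expand u² and (u')² and integrate term by term on (0, π), using: for integers n ≥ 1, ∫_0^π sin²(nx) dx = ∫_0^π cos²(nx) dx = π/2; for n ≠ n', ∫_0^π sin(nx)sin(n'x) dx = ∫_0^π cos(nx)cos(n'x) dx = 0; and by product-to-sum, ∫_0^π sin(nx)cos(n'x) dx = ½∫_0^π [sin((n+n')x) + sin((n−n')x)] dx, which is 0 when n+n' is even and 2n/(n²−n'²) when n+n' is odd (it need not vanish on (0, π)).
  u² squared terms: (-1)²·∫cos(5x)² dx = 1·π/2 = π/2;  (-1)²·∫sin(2x)² dx = 1·π/2 = π/2.
  u² cross terms: 2·(-1)·(-1)·∫cos(5x)·sin(2x) dx = 2·(-4/21) = -8/21.
  So ∫_0^π u² dx = π/2 + π/2 − 8/21 = -8/21 + π.
  (u')² squared terms: (-2)²·∫cos(2x)² dx = 4·π/2 = 2*π;  (5)²·∫sin(5x)² dx = 25·π/2 = 25*π/2.
  (u')² cross terms: 2·(-2)·(5)·∫cos(2x)·sin(5x) dx = -20·(10/21) = -200/21.
  So ∫_0^π (u')² dx = 2*π + 25*π/2 − 200/21 = -200/21 + 29*π/2.
||u||_{H^1}^2 = (-8/21 + π) + (-200/21 + 29*π/2) = -208/21 + 31*π/2.


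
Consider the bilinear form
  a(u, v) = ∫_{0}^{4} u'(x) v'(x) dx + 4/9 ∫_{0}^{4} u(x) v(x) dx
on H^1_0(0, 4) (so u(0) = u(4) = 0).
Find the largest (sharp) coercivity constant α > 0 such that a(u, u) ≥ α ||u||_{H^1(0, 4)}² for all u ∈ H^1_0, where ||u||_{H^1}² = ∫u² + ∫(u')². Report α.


α = (64/9 + π^2)/(π^2 + 16)

Coercivity of a(·,·) on H^1_0(0, 4) means a(u, u) ≥ α ||u||_{H^1}² for every u ∈ H^1_0.
The interval has length L = 4, and Poincaré/coercivity depend only on L. Here a(u, u) = ∫(u')² + (4/9)·∫u².
Here 0 < c = 4/9 < 1. The condition a(u,u) ≥ α||u||_{H^1}² reads (1−α)∫(u')² ≥ (α−c)∫u². Any admissible α is ≤ 1 (rapidly oscillating u have ∫u²/∫(u')² → 0), and α = 1 would force 0 ≥ (1−c)∫u², impossible since c < 1; so 1−α > 0. By the sharp Poincaré inequality on H^1_0 of an interval of length L, ∫(u')² ≥ (π/L)²∫u² with equality for the first sine mode sin(π(x−x₀)/L) (x₀ the left endpoint), so the inequality holds for all u iff (1−α)(π/L)² ≥ α − c, i.e. α ≤ ((π/L)² + c)/((π/L)² + 1) = (1 + c(L/π)²)/(1 + (L/π)²). With (π/L)² = π^2/16 and c = 4/9, the largest admissible constant is α = ((π/L)² + c)/((π/L)² + 1).
Simplifying, α = (64/9 + π^2)/(π^2 + 16).


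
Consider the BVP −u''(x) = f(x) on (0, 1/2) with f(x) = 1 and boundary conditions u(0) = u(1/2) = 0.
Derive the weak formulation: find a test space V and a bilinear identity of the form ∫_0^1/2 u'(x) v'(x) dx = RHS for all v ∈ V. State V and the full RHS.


V = H^1_0(0, 1/2) (so v(0) = v(1/2) = 0); weak form: ∫_0^1/2 u'v' dx = ∫_0^1/2 (1) v dx for all v ∈ V.

Multiply both sides by a test function v and integrate from 0 to 1/2:
  ∫_0^1/2 −u''(x) v(x) dx = ∫_0^1/2 f(x) v(x) dx.
Integrate the LHS by parts once:
  ∫_0^1/2 −u'' v dx = −[u'(x) v(x)]_0^1/2 + ∫_0^1/2 u'(x) v'(x) dx.
Thus ∫_0^1/2 u'(x) v'(x) dx = ∫_0^1/2 f(x) v(x) dx + [u'(x) v(x)]_0^1/2.
Choose V so that boundary terms are either known or forced to vanish.
u is Dirichlet: u(0) = u(1/2) = 0. Let V = H^1_0(0, 1/2); then v(0) = v(1/2) = 0, and [u' v]_0^1/2 = 0.
Weak formulation: find u (satisfying any essential BC) such that ∫_0^1/2 u'(x) v'(x) dx = ∫_0^1/2 f v dx for all v ∈ V.
Substituting f(x) = 1, the right-hand side is ∫_0^1/2 (1) v dx.


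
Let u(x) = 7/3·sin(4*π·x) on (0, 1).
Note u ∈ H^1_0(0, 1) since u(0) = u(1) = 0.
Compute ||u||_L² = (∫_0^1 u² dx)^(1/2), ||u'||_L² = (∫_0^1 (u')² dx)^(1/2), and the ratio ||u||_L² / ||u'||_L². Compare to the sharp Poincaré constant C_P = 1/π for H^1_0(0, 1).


||u||_L² / ||u'||_L² = 1/(4*π) < C_P = 1/π.

u(x) = 7/3·sin(4*π·x), so u'(x) = 28*π*cos(4*π*x)/3.
Writing u(x) = A·sin(kπx/L) with A = 7/3 and k = 4, use ∫_0^L sin²(kπx/L) dx = L/2 and ∫_0^L cos²(kπx/L) dx = L/2.
u² = 49/9·sin²(4*π·x) and (u')² = 784*π^2/9·cos²(4*π·x), and each of sin², cos² integrates to L/2 = 1/2 over (0, 1).
∫_0^1 u² dx = 49/18, so ||u||_L² = 7*sqrt(2)/6.
∫_0^1 (u')² dx = 392*π^2/9, so ||u'||_L² = 14*sqrt(2)*π/3.
Ratio ||u||_L² / ||u'||_L² = 1/(4*π).
Sharp Poincaré constant on H^1_0(0, 1) is C_P = L/π = 1/π, achieved by sin(π·x).
This is the k = 4 harmonic; the ratio L/(kπ) is strictly less than C_P = L/π, consistent with the sharp inequality ||u||_L² ≤ C_P ||u'||_L².


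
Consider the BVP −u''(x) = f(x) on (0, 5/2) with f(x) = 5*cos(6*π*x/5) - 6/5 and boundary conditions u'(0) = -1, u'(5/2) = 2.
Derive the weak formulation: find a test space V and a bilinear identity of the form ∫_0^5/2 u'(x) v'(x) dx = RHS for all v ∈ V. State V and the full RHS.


V = H^1(0, 5/2) (v unrestricted at boundary; u is determined up to an additive constant); weak form: ∫_0^5/2 u'v' dx = ∫_0^5/2 (5*cos(6*π*x/5) - 6/5) v dx + 2·v(5/2) + v(0) for all v ∈ V.

Multiply both sides by a test function v and integrate from 0 to 5/2:
  ∫_0^5/2 −u''(x) v(x) dx = ∫_0^5/2 f(x) v(x) dx.
Integrate the LHS by parts once:
  ∫_0^5/2 −u'' v dx = −[u'(x) v(x)]_0^5/2 + ∫_0^5/2 u'(x) v'(x) dx.
Thus ∫_0^5/2 u'(x) v'(x) dx = ∫_0^5/2 f(x) v(x) dx + [u'(x) v(x)]_0^5/2.
Choose V so that boundary terms are either known or forced to vanish.
u has inhomogeneous Neumann u'(0) = -1, u'(5/2) = 2. [u' v]_0^5/2 = (2)·v(5/2) − (-1)·v(0) = 2·v(5/2) + v(0). Take V = H^1(0, 5/2); boundary term becomes part of RHS.
Weak formulation: find u (satisfying any essential BC) such that ∫_0^5/2 u'(x) v'(x) dx = ∫_0^5/2 f v dx + 2·v(5/2) + v(0) for all v ∈ V (Neumann data are natural BCs: they enter the RHS as boundary terms).
Substituting f(x) = 5*cos(6*π*x/5) - 6/5, the right-hand side is ∫_0^5/2 (5*cos(6*π*x/5) - 6/5) v dx + 2·v(5/2) + v(0).
Compatibility check (pure Neumann): taking v ≡ 1 ∈ V gives 0 = ∫_0^5/2 f dx + (2) − (-1), i.e. ∫_0^5/2 f dx must equal u'(0) − u'(5/2) = -3. Indeed ∫_0^5/2 (5*cos(6*π*x/5) - 6/5) dx = -3, so the data are compatible. The solution is then unique only up to an additive constant (fix it e.g. by requiring ∫_0^5/2 u dx = 0).


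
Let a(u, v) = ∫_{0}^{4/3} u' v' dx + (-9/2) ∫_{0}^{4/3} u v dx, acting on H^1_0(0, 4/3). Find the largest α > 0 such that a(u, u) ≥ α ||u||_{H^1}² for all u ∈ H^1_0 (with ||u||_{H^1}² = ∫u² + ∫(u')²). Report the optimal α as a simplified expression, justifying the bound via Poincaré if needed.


α = 9*(-8 + π^2)/(16 + 9*π^2)

Coercivity of a(·,·) on H^1_0(0, 4/3) means a(u, u) ≥ α ||u||_{H^1}² for every u ∈ H^1_0.
The interval has length L = 4/3, and Poincaré/coercivity depend only on L. Here a(u, u) = ∫(u')² + (-9/2)·∫u².
Here c = -9/2 < 0 with |c| < (π/L)² = 9*π^2/16, so coercivity still holds. The condition a(u,u) ≥ α||u||_{H^1}² reads (1−α)∫(u')² ≥ (α−c)∫u². Any admissible α is ≤ 1 (rapidly oscillating u have ∫u²/∫(u')² → 0), and α = 1 would force 0 ≥ (1−c)∫u², impossible since c < 1; so 1−α > 0. By the sharp Poincaré inequality on H^1_0 of an interval of length L, ∫(u')² ≥ (π/L)²∫u² with equality for the first sine mode sin(π(x−x₀)/L) (x₀ the left endpoint), so the inequality holds for all u iff (1−α)(π/L)² ≥ α − c, i.e. α ≤ ((π/L)² + c)/((π/L)² + 1) = (1 + c(L/π)²)/(1 + (L/π)²). (Direct route, valid since c ≤ 0: Poincaré gives c∫u² ≥ c(L/π)²∫(u')², so a(u,u) ≥ (1 + c(L/π)²)∫(u')², while ||u||_{H^1}² ≤ (1 + (L/π)²)∫(u')²; dividing yields the same α.) With (π/L)² = 9*π^2/16 and c = -9/2, the largest admissible constant is α = ((π/L)² + c)/((π/L)² + 1).
Simplifying, α = 9*(-8 + π^2)/(16 + 9*π^2).


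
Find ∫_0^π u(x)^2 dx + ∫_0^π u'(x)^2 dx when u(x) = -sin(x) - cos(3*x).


||u||_{H^1(0,π)}^2 = 6*π

u'(x) = 3*sin(3*x) - cos(x).
Expand u² and (u')² and integrate term by term on (0, π), using: for integers n ≥ 1, ∫_0^π sin²(nx) dx = ∫_0^π cos²(nx) dx = π/2; for n ≠ n', ∫_0^π sin(nx)sin(n'x) dx = ∫_0^π cos(nx)cos(n'x) dx = 0; and by product-to-sum, ∫_0^π sin(nx)cos(n'x) dx = ½∫_0^π [sin((n+n')x) + sin((n−n')x)] dx, which is 0 when n+n' is even and 2n/(n²−n'²) when n+n' is odd (it need not vanish on (0, π)).
  u² squared terms: (-1)²·∫cos(3x)² dx = 1·π/2 = π/2;  (-1)²·∫sin(x)² dx = 1·π/2 = π/2.
  u² cross terms: 2·(-1)·(-1)·∫cos(3x)·sin(x) dx = 2·(0) = 0.
  So ∫_0^π u² dx = π/2 + π/2 + 0 = π.
  (u')² squared terms: (-1)²·∫cos(x)² dx = 1·π/2 = π/2;  (3)²·∫sin(3x)² dx = 9·π/2 = 9*π/2.
  (u')² cross terms: 2·(-1)·(3)·∫cos(x)·sin(3x) dx = -6·(0) = 0.
  So ∫_0^π (u')² dx = π/2 + 9*π/2 + 0 = 5*π.
||u||_{H^1}^2 = (π) + (5*π) = 6*π.


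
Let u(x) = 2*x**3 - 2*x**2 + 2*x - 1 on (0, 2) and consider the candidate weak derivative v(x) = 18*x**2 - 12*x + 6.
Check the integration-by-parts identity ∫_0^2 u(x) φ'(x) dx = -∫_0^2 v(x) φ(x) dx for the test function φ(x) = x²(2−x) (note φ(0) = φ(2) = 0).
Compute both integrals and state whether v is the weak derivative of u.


LHS = -136/15, RHS = -136/5. No, v is not the weak derivative of u.

u(x) = 2*x**3 - 2*x**2 + 2*x - 1, classical derivative u'(x) = 6*x**2 - 4*x + 2.
φ(x) = x²(2−x), so φ'(x) = x*(4 - 3*x).
Note φ(0) = φ(2) = 0, so the boundary term u·φ vanishes.
LHS = ∫_0^2 u(x) φ'(x) dx = ∫_0^2 (-6*x^5 + 14*x^4 - 14*x^3 + 11*x^2 - 4*x) dx. Term by term:
  ∫_0^2 -6*x^5 dx = -64;  ∫_0^2 14*x^4 dx = 448/5;  ∫_0^2 -14*x^3 dx = -56;
  ∫_0^2 11*x^2 dx = 88/3;  ∫_0^2 -4*x dx = -8.
Sum: -64 + 448/5 − 56 + 88/3 − 8 = -136/15.
So LHS = -136/15.
∫_0^2 v(x) φ(x) dx = ∫_0^2 (-18*x^5 + 48*x^4 - 30*x^3 + 12*x^2) dx. Term by term:
  ∫_0^2 -18*x^5 dx = -192;  ∫_0^2 48*x^4 dx = 1536/5;  ∫_0^2 -30*x^3 dx = -120;
  ∫_0^2 12*x^2 dx = 32.
Sum: -192 + 1536/5 − 120 + 32 = 136/5.
So RHS = -∫_0^2 v(x) φ(x) dx = -136/5.
LHS − RHS = 272/15 ≠ 0, so the identity fails.
(For a valid weak derivative the identity must hold for EVERY test function, in particular this one. The failure shows v is NOT the weak derivative of u.)
Correct weak derivative would be u'(x) = 6*x**2 - 4*x + 2.


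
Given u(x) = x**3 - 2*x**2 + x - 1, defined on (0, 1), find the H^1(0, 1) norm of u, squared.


||u||_{H^1}^2 = 41/42

The H^1 norm (squared) on an interval (0, L) is
  ||u||_{H^1}^2 = ∫_0^L u(x)^2 dx + ∫_0^L u'(x)^2 dx.
Compute u'(x) = 3*x**2 - 4*x + 1.
Then u(x)^2 = x**6 - 4*x**5 + 6*x**4 - 6*x**3 + 5*x**2 - 2*x + 1 and u'(x)^2 = 9*x**4 - 24*x**3 + 22*x**2 - 8*x + 1.
Integrate each monomial from 0 to 1 using ∫_0^1 c·x^n dx = c·1^(n+1)/(n+1):
  ∫_0^1 u(x)^2 dx = ∫_0^1 (x^6 - 4*x^5 + 6*x^4 - 6*x^3 + 5*x^2 - 2*x + 1) dx. Term by term:
    ∫_0^1 x^6 dx = 1/7;  ∫_0^1 -4*x^5 dx = -2/3;  ∫_0^1 6*x^4 dx = 6/5;
    ∫_0^1 -6*x^3 dx = -3/2;  ∫_0^1 5*x^2 dx = 5/3;  ∫_0^1 -2*x dx = -1;
    ∫_0^1 1 dx = 1.
  Sum: 1/7 − 2/3 + 6/5 − 3/2 + 5/3 − 1 + 1 = 59/70.
  ∫_0^1 u'(x)^2 dx = ∫_0^1 (9*x^4 - 24*x^3 + 22*x^2 - 8*x + 1) dx. Term by term:
    ∫_0^1 9*x^4 dx = 9/5;  ∫_0^1 -24*x^3 dx = -6;  ∫_0^1 22*x^2 dx = 22/3;
    ∫_0^1 -8*x dx = -4;  ∫_0^1 1 dx = 1.
  Sum: 9/5 − 6 + 22/3 − 4 + 1 = 2/15.
Adding: ||u||_{H^1}^2 = 59/70 + 2/15 = 41/42.


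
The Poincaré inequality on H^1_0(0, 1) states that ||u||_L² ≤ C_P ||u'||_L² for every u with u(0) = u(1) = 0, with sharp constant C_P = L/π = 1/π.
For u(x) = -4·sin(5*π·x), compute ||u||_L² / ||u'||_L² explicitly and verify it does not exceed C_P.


||u||_L² / ||u'||_L² = 1/(5*π) < C_P = 1/π.

u(x) = -4·sin(5*π·x), so u'(x) = -20*π*cos(5*π*x).
Writing u(x) = A·sin(kπx/L) with A = -4 and k = 5, use ∫_0^L sin²(kπx/L) dx = L/2 and ∫_0^L cos²(kπx/L) dx = L/2.
u² = 16·sin²(5*π·x) and (u')² = 400*π^2·cos²(5*π·x), and each of sin², cos² integrates to L/2 = 1/2 over (0, 1).
∫_0^1 u² dx = 8, so ||u||_L² = 2*sqrt(2).
∫_0^1 (u')² dx = 200*π^2, so ||u'||_L² = 10*sqrt(2)*π.
Ratio ||u||_L² / ||u'||_L² = 1/(5*π).
Sharp Poincaré constant on H^1_0(0, 1) is C_P = L/π = 1/π, achieved by sin(π·x).
This is the k = 5 harmonic; the ratio L/(kπ) is strictly less than C_P = L/π, consistent with the sharp inequality ||u||_L² ≤ C_P ||u'||_L².


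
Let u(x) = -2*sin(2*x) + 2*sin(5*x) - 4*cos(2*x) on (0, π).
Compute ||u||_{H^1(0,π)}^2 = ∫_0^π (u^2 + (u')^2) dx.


||u||_{H^1(0,π)}^2 = -800/21 + 102*π

u'(x) = 8*sin(2*x) - 4*cos(2*x) + 10*cos(5*x).
Expand u² and (u')² and integrate term by term on (0, π), using: for integers n ≥ 1, ∫_0^π sin²(nx) dx = ∫_0^π cos²(nx) dx = π/2; for n ≠ n', ∫_0^π sin(nx)sin(n'x) dx = ∫_0^π cos(nx)cos(n'x) dx = 0; and by product-to-sum, ∫_0^π sin(nx)cos(n'x) dx = ½∫_0^π [sin((n+n')x) + sin((n−n')x)] dx, which is 0 when n+n' is even and 2n/(n²−n'²) when n+n' is odd (it need not vanish on (0, π)).
  u² squared terms: (-4)²·∫cos(2x)² dx = 16·π/2 = 8*π;  (-2)²·∫sin(2x)² dx = 4·π/2 = 2*π;  (2)²·∫sin(5x)² dx = 4·π/2 = 2*π.
  u² cross terms: 2·(-4)·(-2)·∫cos(2x)·sin(2x) dx = 16·(0) = 0;  2·(-4)·(2)·∫cos(2x)·sin(5x) dx = -16·(10/21) = -160/21;  2·(-2)·(2)·∫sin(2x)·sin(5x) dx = -8·(0) = 0.
  So ∫_0^π u² dx = 8*π + 2*π + 2*π + 0 − 160/21 + 0 = -160/21 + 12*π.
  (u')² squared terms: (-4)²·∫cos(2x)² dx = 16·π/2 = 8*π;  (8)²·∫sin(2x)² dx = 64·π/2 = 32*π;  (10)²·∫cos(5x)² dx = 100·π/2 = 50*π.
  (u')² cross terms: 2·(-4)·(8)·∫cos(2x)·sin(2x) dx = -64·(0) = 0;  2·(-4)·(10)·∫cos(2x)·cos(5x) dx = -80·(0) = 0;  2·(8)·(10)·∫sin(2x)·cos(5x) dx = 160·(-4/21) = -640/21.
  So ∫_0^π (u')² dx = 8*π + 32*π + 50*π + 0 + 0 − 640/21 = -640/21 + 90*π.
||u||_{H^1}^2 = (-160/21 + 12*π) + (-640/21 + 90*π) = -800/21 + 102*π.


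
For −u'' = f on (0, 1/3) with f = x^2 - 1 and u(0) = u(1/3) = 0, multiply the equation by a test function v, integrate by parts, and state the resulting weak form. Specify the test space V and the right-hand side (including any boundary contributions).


V = H^1_0(0, 1/3) (so v(0) = v(1/3) = 0); weak form: ∫_0^1/3 u'v' dx = ∫_0^1/3 (x^2 - 1) v dx for all v ∈ V.

Multiply both sides by a test function v and integrate from 0 to 1/3:
  ∫_0^1/3 −u''(x) v(x) dx = ∫_0^1/3 f(x) v(x) dx.
Integrate the LHS by parts once:
  ∫_0^1/3 −u'' v dx = −[u'(x) v(x)]_0^1/3 + ∫_0^1/3 u'(x) v'(x) dx.
Thus ∫_0^1/3 u'(x) v'(x) dx = ∫_0^1/3 f(x) v(x) dx + [u'(x) v(x)]_0^1/3.
Choose V so that boundary terms are either known or forced to vanish.
u is Dirichlet: u(0) = u(1/3) = 0. Let V = H^1_0(0, 1/3); then v(0) = v(1/3) = 0, and [u' v]_0^1/3 = 0.
Weak formulation: find u (satisfying any essential BC) such that ∫_0^1/3 u'(x) v'(x) dx = ∫_0^1/3 f v dx for all v ∈ V.
Substituting f(x) = x^2 - 1, the right-hand side is ∫_0^1/3 (x^2 - 1) v dx.


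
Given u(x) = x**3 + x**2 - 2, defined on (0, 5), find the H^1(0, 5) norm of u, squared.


||u||_{H^1}^2 = 501670/21

The H^1 norm (squared) on an interval (0, L) is
  ||u||_{H^1}^2 = ∫_0^L u(x)^2 dx + ∫_0^L u'(x)^2 dx.
Compute u'(x) = 3*x**2 + 2*x.
Then u(x)^2 = x**6 + 2*x**5 + x**4 - 4*x**3 - 4*x**2 + 4 and u'(x)^2 = 9*x**4 + 12*x**3 + 4*x**2.
Integrate each monomial from 0 to 5 using ∫_0^5 c·x^n dx = c·5^(n+1)/(n+1):
  ∫_0^5 u(x)^2 dx = ∫_0^5 (x^6 + 2*x^5 + x^4 - 4*x^3 - 4*x^2 + 4) dx. Term by term:
    ∫_0^5 x^6 dx = 78125/7;  ∫_0^5 2*x^5 dx = 15625/3;  ∫_0^5 x^4 dx = 625;
    ∫_0^5 -4*x^3 dx = -625;  ∫_0^5 -4*x^2 dx = -500/3;  ∫_0^5 4 dx = 20.
  Sum: 78125/7 + 15625/3 + 625 − 625 − 500/3 + 20 = 340670/21.
  ∫_0^5 u'(x)^2 dx = ∫_0^5 (9*x^4 + 12*x^3 + 4*x^2) dx. Term by term:
    ∫_0^5 9*x^4 dx = 5625;  ∫_0^5 12*x^3 dx = 1875;  ∫_0^5 4*x^2 dx = 500/3.
  Sum: 5625 + 1875 + 500/3 = 23000/3.
Adding: ||u||_{H^1}^2 = 340670/21 + 23000/3 = 501670/21.


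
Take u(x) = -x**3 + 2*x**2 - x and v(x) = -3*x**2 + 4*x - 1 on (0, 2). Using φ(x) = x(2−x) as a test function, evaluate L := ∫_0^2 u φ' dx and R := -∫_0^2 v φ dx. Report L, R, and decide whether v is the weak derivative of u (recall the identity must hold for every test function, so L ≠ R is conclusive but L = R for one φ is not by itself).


LHS = 4/5, RHS = 4/5. Yes, v = u' weakly.

u(x) = -x**3 + 2*x**2 - x, classical derivative u'(x) = -3*x**2 + 4*x - 1.
φ(x) = x(2−x), so φ'(x) = 2 - 2*x.
Note φ(0) = φ(2) = 0, so the boundary term u·φ vanishes.
LHS = ∫_0^2 u(x) φ'(x) dx = ∫_0^2 (2*x^4 - 6*x^3 + 6*x^2 - 2*x) dx. Term by term:
  ∫_0^2 2*x^4 dx = 64/5;  ∫_0^2 -6*x^3 dx = -24;  ∫_0^2 6*x^2 dx = 16;
  ∫_0^2 -2*x dx = -4.
Sum: 64/5 − 24 + 16 − 4 = 4/5.
So LHS = 4/5.
∫_0^2 v(x) φ(x) dx = ∫_0^2 (3*x^4 - 10*x^3 + 9*x^2 - 2*x) dx. Term by term:
  ∫_0^2 3*x^4 dx = 96/5;  ∫_0^2 -10*x^3 dx = -40;  ∫_0^2 9*x^2 dx = 24;
  ∫_0^2 -2*x dx = -4.
Sum: 96/5 − 40 + 24 − 4 = -4/5.
So RHS = -∫_0^2 v(x) φ(x) dx = 4/5.
LHS = RHS, so the identity holds for this test φ.
Moreover u is smooth here and v(x) = u'(x) = -3*x**2 + 4*x - 1 pointwise, so the identity holds for every test function. Hence v is the weak derivative of u.


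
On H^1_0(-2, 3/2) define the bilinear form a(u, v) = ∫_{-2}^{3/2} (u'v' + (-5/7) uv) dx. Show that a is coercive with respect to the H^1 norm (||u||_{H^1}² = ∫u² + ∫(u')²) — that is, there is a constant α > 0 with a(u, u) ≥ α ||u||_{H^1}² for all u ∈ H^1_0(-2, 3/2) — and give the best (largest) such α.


α = (-35 + 4*π^2)/(4*π^2 + 49)

Coercivity of a(·,·) on H^1_0(-2, 3/2) means a(u, u) ≥ α ||u||_{H^1}² for every u ∈ H^1_0.
The interval has length L = 7/2, and Poincaré/coercivity depend only on L. Here a(u, u) = ∫(u')² + (-5/7)·∫u².
Here c = -5/7 < 0 with |c| < (π/L)² = 4*π^2/49, so coercivity still holds. The condition a(u,u) ≥ α||u||_{H^1}² reads (1−α)∫(u')² ≥ (α−c)∫u². Any admissible α is ≤ 1 (rapidly oscillating u have ∫u²/∫(u')² → 0), and α = 1 would force 0 ≥ (1−c)∫u², impossible since c < 1; so 1−α > 0. By the sharp Poincaré inequality on H^1_0 of an interval of length L, ∫(u')² ≥ (π/L)²∫u² with equality for the first sine mode sin(π(x−x₀)/L) (x₀ the left endpoint), so the inequality holds for all u iff (1−α)(π/L)² ≥ α − c, i.e. α ≤ ((π/L)² + c)/((π/L)² + 1) = (1 + c(L/π)²)/(1 + (L/π)²). (Direct route, valid since c ≤ 0: Poincaré gives c∫u² ≥ c(L/π)²∫(u')², so a(u,u) ≥ (1 + c(L/π)²)∫(u')², while ||u||_{H^1}² ≤ (1 + (L/π)²)∫(u')²; dividing yields the same α.) With (π/L)² = 4*π^2/49 and c = -5/7, the largest admissible constant is α = ((π/L)² + c)/((π/L)² + 1).
Simplifying, α = (-35 + 4*π^2)/(4*π^2 + 49).


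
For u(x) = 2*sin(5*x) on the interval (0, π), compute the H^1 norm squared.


||u||_{H^1(0,π)}^2 = 52*π

u'(x) = 10*cos(5*x).
Expand u² and (u')² and integrate term by term on (0, π), using: for integers n ≥ 1, ∫_0^π sin²(nx) dx = ∫_0^π cos²(nx) dx = π/2; for n ≠ n', ∫_0^π sin(nx)sin(n'x) dx = ∫_0^π cos(nx)cos(n'x) dx = 0; and by product-to-sum, ∫_0^π sin(nx)cos(n'x) dx = ½∫_0^π [sin((n+n')x) + sin((n−n')x)] dx, which is 0 when n+n' is even and 2n/(n²−n'²) when n+n' is odd (it need not vanish on (0, π)).
  u² squared terms: (2)²·∫sin(5x)² dx = 4·π/2 = 2*π.
  So ∫_0^π u² dx = 2*π.
  (u')² squared terms: (10)²·∫cos(5x)² dx = 100·π/2 = 50*π.
  So ∫_0^π (u')² dx = 50*π.
||u||_{H^1}^2 = (2*π) + (50*π) = 52*π.


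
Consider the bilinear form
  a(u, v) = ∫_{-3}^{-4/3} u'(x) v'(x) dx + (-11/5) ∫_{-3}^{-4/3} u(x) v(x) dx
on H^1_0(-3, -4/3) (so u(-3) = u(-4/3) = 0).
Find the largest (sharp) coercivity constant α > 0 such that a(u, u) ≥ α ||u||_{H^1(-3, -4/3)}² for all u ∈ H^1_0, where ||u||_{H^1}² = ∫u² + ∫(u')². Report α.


α = (-55 + 9*π^2)/(25 + 9*π^2)

Coercivity of a(·,·) on H^1_0(-3, -4/3) means a(u, u) ≥ α ||u||_{H^1}² for every u ∈ H^1_0.
The interval has length L = 5/3, and Poincaré/coercivity depend only on L. Here a(u, u) = ∫(u')² + (-11/5)·∫u².
Here c = -11/5 < 0 with |c| < (π/L)² = 9*π^2/25, so coercivity still holds. The condition a(u,u) ≥ α||u||_{H^1}² reads (1−α)∫(u')² ≥ (α−c)∫u². Any admissible α is ≤ 1 (rapidly oscillating u have ∫u²/∫(u')² → 0), and α = 1 would force 0 ≥ (1−c)∫u², impossible since c < 1; so 1−α > 0. By the sharp Poincaré inequality on H^1_0 of an interval of length L, ∫(u')² ≥ (π/L)²∫u² with equality for the first sine mode sin(π(x−x₀)/L) (x₀ the left endpoint), so the inequality holds for all u iff (1−α)(π/L)² ≥ α − c, i.e. α ≤ ((π/L)² + c)/((π/L)² + 1) = (1 + c(L/π)²)/(1 + (L/π)²). (Direct route, valid since c ≤ 0: Poincaré gives c∫u² ≥ c(L/π)²∫(u')², so a(u,u) ≥ (1 + c(L/π)²)∫(u')², while ||u||_{H^1}² ≤ (1 + (L/π)²)∫(u')²; dividing yields the same α.) With (π/L)² = 9*π^2/25 and c = -11/5, the largest admissible constant is α = ((π/L)² + c)/((π/L)² + 1).
Simplifying, α = (-55 + 9*π^2)/(25 + 9*π^2).


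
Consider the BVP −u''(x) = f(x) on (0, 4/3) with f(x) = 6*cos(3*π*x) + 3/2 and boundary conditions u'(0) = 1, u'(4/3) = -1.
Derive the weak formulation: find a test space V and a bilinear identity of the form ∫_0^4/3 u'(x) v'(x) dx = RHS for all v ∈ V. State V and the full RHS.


V = H^1(0, 4/3) (v unrestricted at boundary; u is determined up to an additive constant); weak form: ∫_0^4/3 u'v' dx = ∫_0^4/3 (6*cos(3*π*x) + 3/2) v dx − v(4/3) − v(0) for all v ∈ V.

Multiply both sides by a test function v and integrate from 0 to 4/3:
  ∫_0^4/3 −u''(x) v(x) dx = ∫_0^4/3 f(x) v(x) dx.
Integrate the LHS by parts once:
  ∫_0^4/3 −u'' v dx = −[u'(x) v(x)]_0^4/3 + ∫_0^4/3 u'(x) v'(x) dx.
Thus ∫_0^4/3 u'(x) v'(x) dx = ∫_0^4/3 f(x) v(x) dx + [u'(x) v(x)]_0^4/3.
Choose V so that boundary terms are either known or forced to vanish.
u has inhomogeneous Neumann u'(0) = 1, u'(4/3) = -1. [u' v]_0^4/3 = (-1)·v(4/3) − (1)·v(0) = − v(4/3) − v(0). Take V = H^1(0, 4/3); boundary term becomes part of RHS.
Weak formulation: find u (satisfying any essential BC) such that ∫_0^4/3 u'(x) v'(x) dx = ∫_0^4/3 f v dx − v(4/3) − v(0) for all v ∈ V (Neumann data are natural BCs: they enter the RHS as boundary terms).
Substituting f(x) = 6*cos(3*π*x) + 3/2, the right-hand side is ∫_0^4/3 (6*cos(3*π*x) + 3/2) v dx − v(4/3) − v(0).
Compatibility check (pure Neumann): taking v ≡ 1 ∈ V gives 0 = ∫_0^4/3 f dx + (-1) − (1), i.e. ∫_0^4/3 f dx must equal u'(0) − u'(4/3) = 2. Indeed ∫_0^4/3 (6*cos(3*π*x) + 3/2) dx = 2, so the data are compatible. The solution is then unique only up to an additive constant (fix it e.g. by requiring ∫_0^4/3 u dx = 0).


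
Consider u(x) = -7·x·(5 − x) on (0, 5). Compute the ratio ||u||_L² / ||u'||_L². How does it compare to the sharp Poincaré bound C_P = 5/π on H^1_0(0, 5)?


||u||_L² / ||u'||_L² = sqrt(10)/2 < C_P = 5/π.

u(x) = -7·x·(5 − x), so u'(x) = 14*x - 35.
u(x) = -7·x·(5 − x) vanishes at x = 0 and x = 5, so u ∈ H^1_0(0, 5). Differentiate via the product rule and integrate the resulting polynomials term by term.
  ∫_0^5 u² dx = ∫_0^5 (49*x^4 - 490*x^3 + 1225*x^2) dx. Term by term:
    ∫_0^5 49*x^4 dx = 30625;  ∫_0^5 -490*x^3 dx = -153125/2;  ∫_0^5 1225*x^2 dx = 153125/3.
  Sum: 30625 − 153125/2 + 153125/3 = 30625/6.
  ∫_0^5 (u')² dx = ∫_0^5 (196*x^2 - 980*x + 1225) dx. Term by term:
    ∫_0^5 196*x^2 dx = 24500/3;  ∫_0^5 -980*x dx = -12250;  ∫_0^5 1225 dx = 6125.
  Sum: 24500/3 − 12250 + 6125 = 6125/3.
∫_0^5 u² dx = 30625/6, so ||u||_L² = 175*sqrt(6)/6.
∫_0^5 (u')² dx = 6125/3, so ||u'||_L² = 35*sqrt(15)/3.
Ratio ||u||_L² / ||u'||_L² = sqrt(10)/2.
Sharp Poincaré constant on H^1_0(0, 5) is C_P = L/π = 5/π, achieved by sin(π/5·x).
A polynomial bump cannot attain the sharp Poincaré constant (only the first sine eigenfunction does), so the ratio is strictly less than C_P, consistent with ||u||_L² ≤ C_P ||u'||_L².


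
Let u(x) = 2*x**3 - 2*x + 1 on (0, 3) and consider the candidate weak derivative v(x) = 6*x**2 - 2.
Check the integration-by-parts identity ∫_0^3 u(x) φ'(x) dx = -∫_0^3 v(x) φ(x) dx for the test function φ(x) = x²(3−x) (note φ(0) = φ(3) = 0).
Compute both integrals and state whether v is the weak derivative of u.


LHS = -1323/10, RHS = -1323/10. Yes, v = u' weakly.

u(x) = 2*x**3 - 2*x + 1, classical derivative u'(x) = 6*x**2 - 2.
φ(x) = x²(3−x), so φ'(x) = 3*x*(2 - x).
Note φ(0) = φ(3) = 0, so the boundary term u·φ vanishes.
LHS = ∫_0^3 u(x) φ'(x) dx = ∫_0^3 (-6*x^5 + 12*x^4 + 6*x^3 - 15*x^2 + 6*x) dx. Term by term:
  ∫_0^3 -6*x^5 dx = -729;  ∫_0^3 12*x^4 dx = 2916/5;  ∫_0^3 6*x^3 dx = 243/2;
  ∫_0^3 -15*x^2 dx = -135;  ∫_0^3 6*x dx = 27.
Sum: -729 + 2916/5 + 243/2 − 135 + 27 = -1323/10.
So LHS = -1323/10.
∫_0^3 v(x) φ(x) dx = ∫_0^3 (-6*x^5 + 18*x^4 + 2*x^3 - 6*x^2) dx. Term by term:
  ∫_0^3 -6*x^5 dx = -729;  ∫_0^3 18*x^4 dx = 4374/5;  ∫_0^3 2*x^3 dx = 81/2;
  ∫_0^3 -6*x^2 dx = -54.
Sum: -729 + 4374/5 + 81/2 − 54 = 1323/10.
So RHS = -∫_0^3 v(x) φ(x) dx = -1323/10.
LHS = RHS, so the identity holds for this test φ.
Moreover u is smooth here and v(x) = u'(x) = 6*x**2 - 2 pointwise, so the identity holds for every test function. Hence v is the weak derivative of u.


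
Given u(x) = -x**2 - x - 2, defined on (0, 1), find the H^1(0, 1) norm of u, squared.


||u||_{H^1}^2 = 127/10

The H^1 norm (squared) on an interval (0, L) is
  ||u||_{H^1}^2 = ∫_0^L u(x)^2 dx + ∫_0^L u'(x)^2 dx.
Compute u'(x) = -2*x - 1.
Then u(x)^2 = x**4 + 2*x**3 + 5*x**2 + 4*x + 4 and u'(x)^2 = 4*x**2 + 4*x + 1.
Integrate each monomial from 0 to 1 using ∫_0^1 c·x^n dx = c·1^(n+1)/(n+1):
  ∫_0^1 u(x)^2 dx = ∫_0^1 (x^4 + 2*x^3 + 5*x^2 + 4*x + 4) dx. Term by term:
    ∫_0^1 x^4 dx = 1/5;  ∫_0^1 2*x^3 dx = 1/2;  ∫_0^1 5*x^2 dx = 5/3;
    ∫_0^1 4*x dx = 2;  ∫_0^1 4 dx = 4.
  Sum: 1/5 + 1/2 + 5/3 + 2 + 4 = 251/30.
  ∫_0^1 u'(x)^2 dx = ∫_0^1 (4*x^2 + 4*x + 1) dx. Term by term:
    ∫_0^1 4*x^2 dx = 4/3;  ∫_0^1 4*x dx = 2;  ∫_0^1 1 dx = 1.
  Sum: 4/3 + 2 + 1 = 13/3.
Adding: ||u||_{H^1}^2 = 251/30 + 13/3 = 127/10.


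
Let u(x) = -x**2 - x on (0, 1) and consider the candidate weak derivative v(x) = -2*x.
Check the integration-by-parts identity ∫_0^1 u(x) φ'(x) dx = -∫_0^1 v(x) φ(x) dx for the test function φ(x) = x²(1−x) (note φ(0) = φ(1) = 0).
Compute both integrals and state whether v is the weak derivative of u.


LHS = 11/60, RHS = 1/10. No, v is not the weak derivative of u.

u(x) = -x**2 - x, classical derivative u'(x) = -2*x - 1.
φ(x) = x²(1−x), so φ'(x) = x*(2 - 3*x).
Note φ(0) = φ(1) = 0, so the boundary term u·φ vanishes.
LHS = ∫_0^1 u(x) φ'(x) dx = ∫_0^1 (3*x^4 + x^3 - 2*x^2) dx. Term by term:
  ∫_0^1 3*x^4 dx = 3/5;  ∫_0^1 x^3 dx = 1/4;  ∫_0^1 -2*x^2 dx = -2/3.
Sum: 3/5 + 1/4 − 2/3 = 11/60.
So LHS = 11/60.
∫_0^1 v(x) φ(x) dx = ∫_0^1 (2*x^4 - 2*x^3) dx. Term by term:
  ∫_0^1 2*x^4 dx = 2/5;  ∫_0^1 -2*x^3 dx = -1/2.
Sum: 2/5 − 1/2 = -1/10.
So RHS = -∫_0^1 v(x) φ(x) dx = 1/10.
LHS − RHS = 1/12 ≠ 0, so the identity fails.
(For a valid weak derivative the identity must hold for EVERY test function, in particular this one. The failure shows v is NOT the weak derivative of u.)
Correct weak derivative would be u'(x) = -2*x - 1.


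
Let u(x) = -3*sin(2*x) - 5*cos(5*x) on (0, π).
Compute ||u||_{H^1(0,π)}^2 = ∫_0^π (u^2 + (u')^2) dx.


||u||_{H^1(0,π)}^2 = -1040/7 + 695*π/2

u'(x) = 25*sin(5*x) - 6*cos(2*x).
Expand u² and (u')² and integrate term by term on (0, π), using: for integers n ≥ 1, ∫_0^π sin²(nx) dx = ∫_0^π cos²(nx) dx = π/2; for n ≠ n', ∫_0^π sin(nx)sin(n'x) dx = ∫_0^π cos(nx)cos(n'x) dx = 0; and by product-to-sum, ∫_0^π sin(nx)cos(n'x) dx = ½∫_0^π [sin((n+n')x) + sin((n−n')x)] dx, which is 0 when n+n' is even and 2n/(n²−n'²) when n+n' is odd (it need not vanish on (0, π)).
  u² squared terms: (-5)²·∫cos(5x)² dx = 25·π/2 = 25*π/2;  (-3)²·∫sin(2x)² dx = 9·π/2 = 9*π/2.
  u² cross terms: 2·(-5)·(-3)·∫cos(5x)·sin(2x) dx = 30·(-4/21) = -40/7.
  So ∫_0^π u² dx = 25*π/2 + 9*π/2 − 40/7 = -40/7 + 17*π.
  (u')² squared terms: (-6)²·∫cos(2x)² dx = 36·π/2 = 18*π;  (25)²·∫sin(5x)² dx = 625·π/2 = 625*π/2.
  (u')² cross terms: 2·(-6)·(25)·∫cos(2x)·sin(5x) dx = -300·(10/21) = -1000/7.
  So ∫_0^π (u')² dx = 18*π + 625*π/2 − 1000/7 = -1000/7 + 661*π/2.
||u||_{H^1}^2 = (-40/7 + 17*π) + (-1000/7 + 661*π/2) = -1040/7 + 695*π/2.


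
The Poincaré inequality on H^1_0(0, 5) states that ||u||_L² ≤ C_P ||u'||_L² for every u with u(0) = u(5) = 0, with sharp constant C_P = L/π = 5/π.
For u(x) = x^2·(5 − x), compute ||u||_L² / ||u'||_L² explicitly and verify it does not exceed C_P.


||u||_L² / ||u'||_L² = 5*sqrt(14)/14 < C_P = 5/π.

u(x) = x^2·(5 − x), so u'(x) = x*(10 - 3*x).
u(x) = x^2·(5 − x) vanishes at x = 0 and x = 5, so u ∈ H^1_0(0, 5). Differentiate via the product rule and integrate the resulting polynomials term by term.
  ∫_0^5 u² dx = ∫_0^5 (x^6 - 10*x^5 + 25*x^4) dx. Term by term:
    ∫_0^5 x^6 dx = 78125/7;  ∫_0^5 -10*x^5 dx = -78125/3;  ∫_0^5 25*x^4 dx = 15625.
  Sum: 78125/7 − 78125/3 + 15625 = 15625/21.
  ∫_0^5 (u')² dx = ∫_0^5 (9*x^4 - 60*x^3 + 100*x^2) dx. Term by term:
    ∫_0^5 9*x^4 dx = 5625;  ∫_0^5 -60*x^3 dx = -9375;  ∫_0^5 100*x^2 dx = 12500/3.
  Sum: 5625 − 9375 + 12500/3 = 1250/3.
∫_0^5 u² dx = 15625/21, so ||u||_L² = 125*sqrt(21)/21.
∫_0^5 (u')² dx = 1250/3, so ||u'||_L² = 25*sqrt(6)/3.
Ratio ||u||_L² / ||u'||_L² = 5*sqrt(14)/14.
Sharp Poincaré constant on H^1_0(0, 5) is C_P = L/π = 5/π, achieved by sin(π/5·x).
A polynomial bump cannot attain the sharp Poincaré constant (only the first sine eigenfunction does), so the ratio is strictly less than C_P, consistent with ||u||_L² ≤ C_P ||u'||_L².


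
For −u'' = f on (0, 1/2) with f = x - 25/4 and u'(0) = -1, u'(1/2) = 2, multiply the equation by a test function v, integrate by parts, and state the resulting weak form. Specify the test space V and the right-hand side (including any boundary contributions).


V = H^1(0, 1/2) (v unrestricted at boundary; u is determined up to an additive constant); weak form: ∫_0^1/2 u'v' dx = ∫_0^1/2 (x - 25/4) v dx + 2·v(1/2) + v(0) for all v ∈ V.

Multiply both sides by a test function v and integrate from 0 to 1/2:
  ∫_0^1/2 −u''(x) v(x) dx = ∫_0^1/2 f(x) v(x) dx.
Integrate the LHS by parts once:
  ∫_0^1/2 −u'' v dx = −[u'(x) v(x)]_0^1/2 + ∫_0^1/2 u'(x) v'(x) dx.
Thus ∫_0^1/2 u'(x) v'(x) dx = ∫_0^1/2 f(x) v(x) dx + [u'(x) v(x)]_0^1/2.
Choose V so that boundary terms are either known or forced to vanish.
u has inhomogeneous Neumann u'(0) = -1, u'(1/2) = 2. [u' v]_0^1/2 = (2)·v(1/2) − (-1)·v(0) = 2·v(1/2) + v(0). Take V = H^1(0, 1/2); boundary term becomes part of RHS.
Weak formulation: find u (satisfying any essential BC) such that ∫_0^1/2 u'(x) v'(x) dx = ∫_0^1/2 f v dx + 2·v(1/2) + v(0) for all v ∈ V (Neumann data are natural BCs: they enter the RHS as boundary terms).
Substituting f(x) = x - 25/4, the right-hand side is ∫_0^1/2 (x - 25/4) v dx + 2·v(1/2) + v(0).
Compatibility check (pure Neumann): taking v ≡ 1 ∈ V gives 0 = ∫_0^1/2 f dx + (2) − (-1), i.e. ∫_0^1/2 f dx must equal u'(0) − u'(1/2) = -3. Indeed ∫_0^1/2 (x - 25/4) dx = -3, so the data are compatible. The solution is then unique only up to an additive constant (fix it e.g. by requiring ∫_0^1/2 u dx = 0).


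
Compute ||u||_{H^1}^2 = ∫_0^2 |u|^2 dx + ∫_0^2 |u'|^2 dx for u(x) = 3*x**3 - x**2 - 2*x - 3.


||u||_{H^1}^2 = 7474/21

The H^1 norm (squared) on an interval (0, L) is
  ||u||_{H^1}^2 = ∫_0^L u(x)^2 dx + ∫_0^L u'(x)^2 dx.
Compute u'(x) = 9*x**2 - 2*x - 2.
Then u(x)^2 = 9*x**6 - 6*x**5 - 11*x**4 - 14*x**3 + 10*x**2 + 12*x + 9 and u'(x)^2 = 81*x**4 - 36*x**3 - 32*x**2 + 8*x + 4.
Integrate each monomial from 0 to 2 using ∫_0^2 c·x^n dx = c·2^(n+1)/(n+1):
  ∫_0^2 u(x)^2 dx = ∫_0^2 (9*x^6 - 6*x^5 - 11*x^4 - 14*x^3 + 10*x^2 + 12*x + 9) dx. Term by term:
    ∫_0^2 9*x^6 dx = 1152/7;  ∫_0^2 -6*x^5 dx = -64;  ∫_0^2 -11*x^4 dx = -352/5;
    ∫_0^2 -14*x^3 dx = -56;  ∫_0^2 10*x^2 dx = 80/3;  ∫_0^2 12*x dx = 24;
    ∫_0^2 9 dx = 18.
  Sum: 1152/7 − 64 − 352/5 − 56 + 80/3 + 24 + 18 = 4498/105.
  ∫_0^2 u'(x)^2 dx = ∫_0^2 (81*x^4 - 36*x^3 - 32*x^2 + 8*x + 4) dx. Term by term:
    ∫_0^2 81*x^4 dx = 2592/5;  ∫_0^2 -36*x^3 dx = -144;  ∫_0^2 -32*x^2 dx = -256/3;
    ∫_0^2 8*x dx = 16;  ∫_0^2 4 dx = 8.
  Sum: 2592/5 − 144 − 256/3 + 16 + 8 = 4696/15.
Adding: ||u||_{H^1}^2 = 4498/105 + 4696/15 = 7474/21.


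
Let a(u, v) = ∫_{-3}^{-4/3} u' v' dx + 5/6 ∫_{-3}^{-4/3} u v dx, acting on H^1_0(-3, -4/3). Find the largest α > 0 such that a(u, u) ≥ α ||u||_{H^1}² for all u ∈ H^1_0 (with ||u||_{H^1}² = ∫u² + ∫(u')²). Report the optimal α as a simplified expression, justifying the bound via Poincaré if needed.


α = (125 + 54*π^2)/(6*(25 + 9*π^2))

Coercivity of a(·,·) on H^1_0(-3, -4/3) means a(u, u) ≥ α ||u||_{H^1}² for every u ∈ H^1_0.
The interval has length L = 5/3, and Poincaré/coercivity depend only on L. Here a(u, u) = ∫(u')² + (5/6)·∫u².
Here 0 < c = 5/6 < 1. The condition a(u,u) ≥ α||u||_{H^1}² reads (1−α)∫(u')² ≥ (α−c)∫u². Any admissible α is ≤ 1 (rapidly oscillating u have ∫u²/∫(u')² → 0), and α = 1 would force 0 ≥ (1−c)∫u², impossible since c < 1; so 1−α > 0. By the sharp Poincaré inequality on H^1_0 of an interval of length L, ∫(u')² ≥ (π/L)²∫u² with equality for the first sine mode sin(π(x−x₀)/L) (x₀ the left endpoint), so the inequality holds for all u iff (1−α)(π/L)² ≥ α − c, i.e. α ≤ ((π/L)² + c)/((π/L)² + 1) = (1 + c(L/π)²)/(1 + (L/π)²). With (π/L)² = 9*π^2/25 and c = 5/6, the largest admissible constant is α = ((π/L)² + c)/((π/L)² + 1).
Simplifying, α = (125 + 54*π^2)/(6*(25 + 9*π^2)).


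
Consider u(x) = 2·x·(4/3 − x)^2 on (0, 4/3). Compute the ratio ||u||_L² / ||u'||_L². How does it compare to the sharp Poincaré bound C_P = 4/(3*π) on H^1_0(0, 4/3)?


||u||_L² / ||u'||_L² = 2*sqrt(14)/21 < C_P = 4/(3*π).

u(x) = 2·x·(4/3 − x)^2, so u'(x) = 6*x^2 - 32*x/3 + 32/9.
u(x) = 2·x·(4/3 − x)^2 vanishes at x = 0 and x = 4/3, so u ∈ H^1_0(0, 4/3). Differentiate via the product rule and integrate the resulting polynomials term by term.
  ∫_0^4/3 u² dx = ∫_0^4/3 (4*x^6 - 64*x^5/3 + 128*x^4/3 - 1024*x^3/27 + 1024*x^2/81) dx. Term by term:
    ∫_0^4/3 4*x^6 dx = 65536/15309;  ∫_0^4/3 -64*x^5/3 dx = -131072/6561;  ∫_0^4/3 128*x^4/3 dx = 131072/3645;
    ∫_0^4/3 -1024*x^3/27 dx = -65536/2187;  ∫_0^4/3 1024*x^2/81 dx = 65536/6561.
  Sum: 65536/15309 − 131072/6561 + 131072/3645 − 65536/2187 + 65536/6561 = 65536/229635.
  ∫_0^4/3 (u')² dx = ∫_0^4/3 (36*x^4 - 128*x^3 + 1408*x^2/9 - 2048*x/27 + 1024/81) dx. Term by term:
    ∫_0^4/3 36*x^4 dx = 4096/135;  ∫_0^4/3 -128*x^3 dx = -8192/81;  ∫_0^4/3 1408*x^2/9 dx = 90112/729;
    ∫_0^4/3 -2048*x/27 dx = -16384/243;  ∫_0^4/3 1024/81 dx = 4096/243.
  Sum: 4096/135 − 8192/81 + 90112/729 − 16384/243 + 4096/243 = 8192/3645.
∫_0^4/3 u² dx = 65536/229635, so ||u||_L² = 256*sqrt(35)/2835.
∫_0^4/3 (u')² dx = 8192/3645, so ||u'||_L² = 64*sqrt(10)/135.
Ratio ||u||_L² / ||u'||_L² = 2*sqrt(14)/21.
Sharp Poincaré constant on H^1_0(0, 4/3) is C_P = L/π = 4/(3*π), achieved by sin(3*π/4·x).
A polynomial bump cannot attain the sharp Poincaré constant (only the first sine eigenfunction does), so the ratio is strictly less than C_P, consistent with ||u||_L² ≤ C_P ||u'||_L².


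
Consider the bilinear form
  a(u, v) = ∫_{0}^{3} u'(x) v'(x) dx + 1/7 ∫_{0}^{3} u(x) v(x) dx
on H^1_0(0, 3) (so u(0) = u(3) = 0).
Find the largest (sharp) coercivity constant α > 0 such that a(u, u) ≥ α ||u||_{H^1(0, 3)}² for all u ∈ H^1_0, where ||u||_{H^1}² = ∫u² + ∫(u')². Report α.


α = (9/7 + π^2)/(9 + π^2)

Coercivity of a(·,·) on H^1_0(0, 3) means a(u, u) ≥ α ||u||_{H^1}² for every u ∈ H^1_0.
The interval has length L = 3, and Poincaré/coercivity depend only on L. Here a(u, u) = ∫(u')² + (1/7)·∫u².
Here 0 < c = 1/7 < 1. The condition a(u,u) ≥ α||u||_{H^1}² reads (1−α)∫(u')² ≥ (α−c)∫u². Any admissible α is ≤ 1 (rapidly oscillating u have ∫u²/∫(u')² → 0), and α = 1 would force 0 ≥ (1−c)∫u², impossible since c < 1; so 1−α > 0. By the sharp Poincaré inequality on H^1_0 of an interval of length L, ∫(u')² ≥ (π/L)²∫u² with equality for the first sine mode sin(π(x−x₀)/L) (x₀ the left endpoint), so the inequality holds for all u iff (1−α)(π/L)² ≥ α − c, i.e. α ≤ ((π/L)² + c)/((π/L)² + 1) = (1 + c(L/π)²)/(1 + (L/π)²). With (π/L)² = π^2/9 and c = 1/7, the largest admissible constant is α = ((π/L)² + c)/((π/L)² + 1).
Simplifying, α = (9/7 + π^2)/(9 + π^2).


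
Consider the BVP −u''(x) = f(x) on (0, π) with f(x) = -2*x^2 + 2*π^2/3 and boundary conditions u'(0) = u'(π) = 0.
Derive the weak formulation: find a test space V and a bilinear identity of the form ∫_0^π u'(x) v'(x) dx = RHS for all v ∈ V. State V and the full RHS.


V = H^1(0, π) (no boundary constraint on v; u is determined up to an additive constant); weak form: ∫_0^π u'v' dx = ∫_0^π (-2*x^2 + 2*π^2/3) v dx for all v ∈ V.

Multiply both sides by a test function v and integrate from 0 to π:
  ∫_0^π −u''(x) v(x) dx = ∫_0^π f(x) v(x) dx.
Integrate the LHS by parts once:
  ∫_0^π −u'' v dx = −[u'(x) v(x)]_0^π + ∫_0^π u'(x) v'(x) dx.
Thus ∫_0^π u'(x) v'(x) dx = ∫_0^π f(x) v(x) dx + [u'(x) v(x)]_0^π.
Choose V so that boundary terms are either known or forced to vanish.
u has homogeneous Neumann: u'(0) = u'(π) = 0. So [u' v]_0^π = 0·v(π) − 0·v(0) = 0 for any v; take V = H^1(0, π).
Weak formulation: find u (satisfying any essential BC) such that ∫_0^π u'(x) v'(x) dx = ∫_0^π f v dx for all v ∈ V (homogeneous Neumann, so boundary terms vanish).
Substituting f(x) = -2*x^2 + 2*π^2/3, the right-hand side is ∫_0^π (-2*x^2 + 2*π^2/3) v dx.
Compatibility check (pure Neumann): taking v ≡ 1 ∈ V gives 0 = ∫_0^π f dx + (0) − (0), i.e. ∫_0^π f dx must equal u'(0) − u'(π) = 0. Indeed ∫_0^π (-2*x^2 + 2*π^2/3) dx = 0, so the data are compatible. The solution is then unique only up to an additive constant (fix it e.g. by requiring ∫_0^π u dx = 0).
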